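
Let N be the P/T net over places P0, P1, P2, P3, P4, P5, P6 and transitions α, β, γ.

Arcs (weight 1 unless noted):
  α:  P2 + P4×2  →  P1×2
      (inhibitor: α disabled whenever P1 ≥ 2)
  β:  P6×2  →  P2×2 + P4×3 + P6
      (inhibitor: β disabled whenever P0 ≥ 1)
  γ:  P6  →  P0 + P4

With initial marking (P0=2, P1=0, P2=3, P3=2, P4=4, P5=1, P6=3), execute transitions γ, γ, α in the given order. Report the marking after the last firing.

(P0=4, P1=2, P2=2, P3=2, P4=4, P5=1, P6=1)

step 1: fire γ:  (P0=2, P1=0, P2=3, P3=2, P4=4, P5=1, P6=3) → (P0=3, P1=0, P2=3, P3=2, P4=5, P5=1, P6=2)
step 2: fire γ:  (P0=3, P1=0, P2=3, P3=2, P4=5, P5=1, P6=2) → (P0=4, P1=0, P2=3, P3=2, P4=6, P5=1, P6=1)
step 3: fire α:  (P0=4, P1=0, P2=3, P3=2, P4=6, P5=1, P6=1) → (P0=4, P1=2, P2=2, P3=2, P4=4, P5=1, P6=1)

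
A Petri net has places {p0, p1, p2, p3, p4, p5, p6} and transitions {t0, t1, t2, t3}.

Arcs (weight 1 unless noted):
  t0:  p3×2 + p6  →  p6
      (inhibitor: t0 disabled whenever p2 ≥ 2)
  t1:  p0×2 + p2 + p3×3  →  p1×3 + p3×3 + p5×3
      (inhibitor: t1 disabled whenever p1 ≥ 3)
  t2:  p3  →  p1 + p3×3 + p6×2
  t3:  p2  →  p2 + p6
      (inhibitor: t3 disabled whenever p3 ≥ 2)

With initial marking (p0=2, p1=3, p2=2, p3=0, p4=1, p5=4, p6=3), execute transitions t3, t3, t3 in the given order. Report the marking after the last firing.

(p0=2, p1=3, p2=2, p3=0, p4=1, p5=4, p6=6)

step 1: fire t3:  (p0=2, p1=3, p2=2, p3=0, p4=1, p5=4, p6=3) → (p0=2, p1=3, p2=2, p3=0, p4=1, p5=4, p6=4)
step 2: fire t3:  (p0=2, p1=3, p2=2, p3=0, p4=1, p5=4, p6=4) → (p0=2, p1=3, p2=2, p3=0, p4=1, p5=4, p6=5)
step 3: fire t3:  (p0=2, p1=3, p2=2, p3=0, p4=1, p5=4, p6=5) → (p0=2, p1=3, p2=2, p3=0, p4=1, p5=4, p6=6)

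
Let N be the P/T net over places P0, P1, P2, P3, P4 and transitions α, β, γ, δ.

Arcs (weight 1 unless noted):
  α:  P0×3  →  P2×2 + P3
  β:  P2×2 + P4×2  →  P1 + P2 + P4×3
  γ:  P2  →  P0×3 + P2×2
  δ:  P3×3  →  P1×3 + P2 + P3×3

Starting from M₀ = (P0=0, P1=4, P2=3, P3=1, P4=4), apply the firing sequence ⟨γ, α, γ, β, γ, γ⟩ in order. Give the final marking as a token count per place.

(P0=9, P1=5, P2=8, P3=2, P4=5)

step 1: fire γ:  (P0=0, P1=4, P2=3, P3=1, P4=4) → (P0=3, P1=4, P2=4, P3=1, P4=4)
step 2: fire α:  (P0=3, P1=4, P2=4, P3=1, P4=4) → (P0=0, P1=4, P2=6, P3=2, P4=4)
step 3: fire γ:  (P0=0, P1=4, P2=6, P3=2, P4=4) → (P0=3, P1=4, P2=7, P3=2, P4=4)
step 4: fire β:  (P0=3, P1=4, P2=7, P3=2, P4=4) → (P0=3, P1=5, P2=6, P3=2, P4=5)
step 5: fire γ:  (P0=3, P1=5, P2=6, P3=2, P4=5) → (P0=6, P1=5, P2=7, P3=2, P4=5)
step 6: fire γ:  (P0=6, P1=5, P2=7, P3=2, P4=5) → (P0=9, P1=5, P2=8, P3=2, P4=5)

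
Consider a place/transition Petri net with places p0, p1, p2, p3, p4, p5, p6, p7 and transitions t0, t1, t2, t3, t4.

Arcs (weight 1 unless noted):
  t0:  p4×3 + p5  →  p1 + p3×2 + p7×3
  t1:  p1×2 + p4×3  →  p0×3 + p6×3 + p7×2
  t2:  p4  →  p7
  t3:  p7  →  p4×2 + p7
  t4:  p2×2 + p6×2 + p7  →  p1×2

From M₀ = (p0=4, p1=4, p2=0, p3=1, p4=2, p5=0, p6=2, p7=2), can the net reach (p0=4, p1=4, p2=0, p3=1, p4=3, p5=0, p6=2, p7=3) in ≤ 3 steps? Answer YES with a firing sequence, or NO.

step 1: fire t2:  (p0=4, p1=4, p2=0, p3=1, p4=2, p5=0, p6=2, p7=2) → (p0=4, p1=4, p2=0, p3=1, p4=1, p5=0, p6=2, p7=3)
step 2: fire t3:  (p0=4, p1=4, p2=0, p3=1, p4=1, p5=0, p6=2, p7=3) → (p0=4, p1=4, p2=0, p3=1, p4=3, p5=0, p6=2, p7=3)

YES — reachable via ⟨t2, t3⟩ (2 firings)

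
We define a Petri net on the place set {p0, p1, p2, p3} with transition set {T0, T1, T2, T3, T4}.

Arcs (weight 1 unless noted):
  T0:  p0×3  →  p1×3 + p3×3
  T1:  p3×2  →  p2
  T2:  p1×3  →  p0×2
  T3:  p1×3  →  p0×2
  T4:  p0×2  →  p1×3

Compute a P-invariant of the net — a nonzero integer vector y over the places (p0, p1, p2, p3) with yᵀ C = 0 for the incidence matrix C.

Incidence matrix C (rows=places, cols=transitions):
       T0   T1   T2   T3   T4
   p0  -3    0    2    2   -2
   p1   3    0   -3   -3    3
   p2   0    1    0    0    0
   p3   3   -2    0    0    0

Candidate y = [3, 2, 2, 1]; check y·C column-wise:
  col T0: 3·-3 + 2·3 + 2·0 + 1·3 = 0
  col T1: 3·0 + 2·0 + 2·1 + 1·-2 = 0
  col T2: 3·2 + 2·-3 + 2·0 + 1·0 = 0
  col T3: 3·2 + 2·-3 + 2·0 + 1·0 = 0
  col T4: 3·-2 + 2·3 + 2·0 + 1·0 = 0

y = (p0:3, p1:2, p2:2, p3:1)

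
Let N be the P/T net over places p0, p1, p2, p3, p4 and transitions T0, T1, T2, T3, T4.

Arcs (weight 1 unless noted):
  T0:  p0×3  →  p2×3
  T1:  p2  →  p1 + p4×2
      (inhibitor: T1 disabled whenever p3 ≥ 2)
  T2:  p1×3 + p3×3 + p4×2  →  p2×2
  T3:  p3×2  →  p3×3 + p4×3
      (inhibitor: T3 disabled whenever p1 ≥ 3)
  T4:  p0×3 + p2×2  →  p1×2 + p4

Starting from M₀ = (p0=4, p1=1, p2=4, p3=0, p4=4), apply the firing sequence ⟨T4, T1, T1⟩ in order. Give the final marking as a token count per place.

(p0=1, p1=5, p2=0, p3=0, p4=9)

step 1: fire T4:  (p0=4, p1=1, p2=4, p3=0, p4=4) → (p0=1, p1=3, p2=2, p3=0, p4=5)
step 2: fire T1:  (p0=1, p1=3, p2=2, p3=0, p4=5) → (p0=1, p1=4, p2=1, p3=0, p4=7)
step 3: fire T1:  (p0=1, p1=4, p2=1, p3=0, p4=7) → (p0=1, p1=5, p2=0, p3=0, p4=9)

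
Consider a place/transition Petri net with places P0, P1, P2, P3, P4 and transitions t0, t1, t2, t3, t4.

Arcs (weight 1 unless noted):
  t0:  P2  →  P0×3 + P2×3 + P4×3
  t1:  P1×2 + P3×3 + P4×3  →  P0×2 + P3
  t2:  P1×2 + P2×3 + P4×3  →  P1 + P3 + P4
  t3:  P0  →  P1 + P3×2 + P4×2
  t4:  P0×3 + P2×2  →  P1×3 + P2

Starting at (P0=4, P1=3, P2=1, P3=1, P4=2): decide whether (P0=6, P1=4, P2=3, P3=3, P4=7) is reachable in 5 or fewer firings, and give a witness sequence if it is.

YES — reachable via ⟨t0, t3⟩ (2 firings)

step 1: fire t0:  (P0=4, P1=3, P2=1, P3=1, P4=2) → (P0=7, P1=3, P2=3, P3=1, P4=5)
step 2: fire t3:  (P0=7, P1=3, P2=3, P3=1, P4=5) → (P0=6, P1=4, P2=3, P3=3, P4=7)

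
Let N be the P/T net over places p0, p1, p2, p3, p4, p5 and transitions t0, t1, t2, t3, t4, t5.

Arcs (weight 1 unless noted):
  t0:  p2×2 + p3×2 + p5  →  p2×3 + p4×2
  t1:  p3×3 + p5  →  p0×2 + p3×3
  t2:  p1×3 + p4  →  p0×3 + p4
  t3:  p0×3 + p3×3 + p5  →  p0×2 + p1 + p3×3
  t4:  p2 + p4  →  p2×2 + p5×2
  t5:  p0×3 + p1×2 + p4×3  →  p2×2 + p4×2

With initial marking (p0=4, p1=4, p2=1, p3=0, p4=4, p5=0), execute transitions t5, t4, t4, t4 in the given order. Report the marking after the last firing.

step 1: fire t5:  (p0=4, p1=4, p2=1, p3=0, p4=4, p5=0) → (p0=1, p1=2, p2=3, p3=0, p4=3, p5=0)
step 2: fire t4:  (p0=1, p1=2, p2=3, p3=0, p4=3, p5=0) → (p0=1, p1=2, p2=4, p3=0, p4=2, p5=2)
step 3: fire t4:  (p0=1, p1=2, p2=4, p3=0, p4=2, p5=2) → (p0=1, p1=2, p2=5, p3=0, p4=1, p5=4)
step 4: fire t4:  (p0=1, p1=2, p2=5, p3=0, p4=1, p5=4) → (p0=1, p1=2, p2=6, p3=0, p4=0, p5=6)

(p0=1, p1=2, p2=6, p3=0, p4=0, p5=6)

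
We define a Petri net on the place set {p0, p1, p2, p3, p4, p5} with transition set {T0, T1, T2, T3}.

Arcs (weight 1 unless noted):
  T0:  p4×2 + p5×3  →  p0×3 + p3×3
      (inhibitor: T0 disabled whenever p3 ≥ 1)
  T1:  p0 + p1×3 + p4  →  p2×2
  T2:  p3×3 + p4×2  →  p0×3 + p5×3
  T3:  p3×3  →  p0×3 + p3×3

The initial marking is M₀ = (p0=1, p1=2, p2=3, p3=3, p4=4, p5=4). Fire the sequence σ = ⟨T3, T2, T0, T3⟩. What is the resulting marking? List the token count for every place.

(p0=13, p1=2, p2=3, p3=3, p4=0, p5=4)

step 1: fire T3:  (p0=1, p1=2, p2=3, p3=3, p4=4, p5=4) → (p0=4, p1=2, p2=3, p3=3, p4=4, p5=4)
step 2: fire T2:  (p0=4, p1=2, p2=3, p3=3, p4=4, p5=4) → (p0=7, p1=2, p2=3, p3=0, p4=2, p5=7)
step 3: fire T0:  (p0=7, p1=2, p2=3, p3=0, p4=2, p5=7) → (p0=10, p1=2, p2=3, p3=3, p4=0, p5=4)
step 4: fire T3:  (p0=10, p1=2, p2=3, p3=3, p4=0, p5=4) → (p0=13, p1=2, p2=3, p3=3, p4=0, p5=4)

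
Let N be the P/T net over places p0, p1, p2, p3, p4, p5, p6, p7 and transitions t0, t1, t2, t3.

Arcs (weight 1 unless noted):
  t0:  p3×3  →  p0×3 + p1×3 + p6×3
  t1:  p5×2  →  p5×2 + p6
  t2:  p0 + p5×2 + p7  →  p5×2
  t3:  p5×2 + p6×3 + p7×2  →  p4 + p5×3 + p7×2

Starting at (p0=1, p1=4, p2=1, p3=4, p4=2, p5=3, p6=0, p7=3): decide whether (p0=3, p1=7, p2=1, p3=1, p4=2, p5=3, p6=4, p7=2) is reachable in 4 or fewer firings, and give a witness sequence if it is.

step 1: fire t0:  (p0=1, p1=4, p2=1, p3=4, p4=2, p5=3, p6=0, p7=3) → (p0=4, p1=7, p2=1, p3=1, p4=2, p5=3, p6=3, p7=3)
step 2: fire t1:  (p0=4, p1=7, p2=1, p3=1, p4=2, p5=3, p6=3, p7=3) → (p0=4, p1=7, p2=1, p3=1, p4=2, p5=3, p6=4, p7=3)
step 3: fire t2:  (p0=4, p1=7, p2=1, p3=1, p4=2, p5=3, p6=4, p7=3) → (p0=3, p1=7, p2=1, p3=1, p4=2, p5=3, p6=4, p7=2)

YES — reachable via ⟨t0, t1, t2⟩ (3 firings)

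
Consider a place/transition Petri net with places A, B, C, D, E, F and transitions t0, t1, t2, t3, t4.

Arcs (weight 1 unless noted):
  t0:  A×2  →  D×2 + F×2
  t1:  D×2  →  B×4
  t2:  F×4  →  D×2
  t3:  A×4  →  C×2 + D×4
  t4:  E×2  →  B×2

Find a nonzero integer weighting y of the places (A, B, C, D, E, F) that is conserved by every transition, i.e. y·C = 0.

y = (A:3, B:1, C:2, D:2, E:1, F:1)

Incidence matrix C (rows=places, cols=transitions):
       t0   t1   t2   t3   t4
    A  -2    0    0   -4    0
    B   0    4    0    0    2
    C   0    0    0    2    0
    D   2   -2    2    4    0
    E   0    0    0    0   -2
    F   2    0   -4    0    0

Candidate y = [3, 1, 2, 2, 1, 1]; check y·C column-wise:
  col t0: 3·-2 + 1·0 + 2·0 + 2·2 + 1·0 + 1·2 = 0
  col t1: 3·0 + 1·4 + 2·0 + 2·-2 + 1·0 + 1·0 = 0
  col t2: 3·0 + 1·0 + 2·0 + 2·2 + 1·0 + 1·-4 = 0
  col t3: 3·-4 + 1·0 + 2·2 + 2·4 + 1·0 + 1·0 = 0
  col t4: 3·0 + 1·2 + 2·0 + 2·0 + 1·-2 + 1·0 = 0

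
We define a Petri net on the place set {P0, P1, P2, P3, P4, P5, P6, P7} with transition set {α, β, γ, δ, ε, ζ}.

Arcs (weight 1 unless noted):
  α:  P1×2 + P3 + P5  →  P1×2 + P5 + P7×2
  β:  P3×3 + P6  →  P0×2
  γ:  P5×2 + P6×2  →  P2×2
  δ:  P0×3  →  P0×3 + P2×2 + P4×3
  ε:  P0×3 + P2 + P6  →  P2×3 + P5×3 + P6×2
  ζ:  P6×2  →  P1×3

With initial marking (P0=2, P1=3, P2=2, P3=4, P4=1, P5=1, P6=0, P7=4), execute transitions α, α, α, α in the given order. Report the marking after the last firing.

step 1: fire α:  (P0=2, P1=3, P2=2, P3=4, P4=1, P5=1, P6=0, P7=4) → (P0=2, P1=3, P2=2, P3=3, P4=1, P5=1, P6=0, P7=6)
step 2: fire α:  (P0=2, P1=3, P2=2, P3=3, P4=1, P5=1, P6=0, P7=6) → (P0=2, P1=3, P2=2, P3=2, P4=1, P5=1, P6=0, P7=8)
step 3: fire α:  (P0=2, P1=3, P2=2, P3=2, P4=1, P5=1, P6=0, P7=8) → (P0=2, P1=3, P2=2, P3=1, P4=1, P5=1, P6=0, P7=10)
step 4: fire α:  (P0=2, P1=3, P2=2, P3=1, P4=1, P5=1, P6=0, P7=10) → (P0=2, P1=3, P2=2, P3=0, P4=1, P5=1, P6=0, P7=12)

(P0=2, P1=3, P2=2, P3=0, P4=1, P5=1, P6=0, P7=12)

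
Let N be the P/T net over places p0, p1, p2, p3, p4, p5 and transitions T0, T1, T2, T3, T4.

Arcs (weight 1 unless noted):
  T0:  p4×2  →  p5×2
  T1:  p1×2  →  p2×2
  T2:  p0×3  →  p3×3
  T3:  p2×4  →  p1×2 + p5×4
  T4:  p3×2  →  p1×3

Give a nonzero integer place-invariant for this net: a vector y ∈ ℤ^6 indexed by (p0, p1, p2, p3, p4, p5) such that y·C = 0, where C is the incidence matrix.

y = (p0:3, p1:2, p2:2, p3:3, p4:1, p5:1)

Incidence matrix C (rows=places, cols=transitions):
       T0   T1   T2   T3   T4
   p0   0    0   -3    0    0
   p1   0   -2    0    2    3
   p2   0    2    0   -4    0
   p3   0    0    3    0   -2
   p4  -2    0    0    0    0
   p5   2    0    0    4    0

Candidate y = [3, 2, 2, 3, 1, 1]; check y·C column-wise:
  col T0: 3·0 + 2·0 + 2·0 + 3·0 + 1·-2 + 1·2 = 0
  col T1: 3·0 + 2·-2 + 2·2 + 3·0 + 1·0 + 1·0 = 0
  col T2: 3·-3 + 2·0 + 2·0 + 3·3 + 1·0 + 1·0 = 0
  col T3: 3·0 + 2·2 + 2·-4 + 3·0 + 1·0 + 1·4 = 0
  col T4: 3·0 + 2·3 + 2·0 + 3·-2 + 1·0 + 1·0 = 0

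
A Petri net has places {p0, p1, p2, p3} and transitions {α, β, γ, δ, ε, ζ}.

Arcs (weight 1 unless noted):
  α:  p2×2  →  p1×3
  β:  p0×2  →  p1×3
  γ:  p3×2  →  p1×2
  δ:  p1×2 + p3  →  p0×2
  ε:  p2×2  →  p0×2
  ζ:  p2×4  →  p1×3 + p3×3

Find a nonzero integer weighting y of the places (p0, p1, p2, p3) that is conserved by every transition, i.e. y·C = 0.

Incidence matrix C (rows=places, cols=transitions):
        α    β    γ    δ    ε    ζ
   p0   0   -2    0    2    2    0
   p1   3    3    2   -2    0    3
   p2  -2    0    0    0   -2   -4
   p3   0    0   -2   -1    0    3

Candidate y = [3, 2, 3, 2]; check y·C column-wise:
  col α: 3·0 + 2·3 + 3·-2 + 2·0 = 0
  col β: 3·-2 + 2·3 + 3·0 + 2·0 = 0
  col γ: 3·0 + 2·2 + 3·0 + 2·-2 = 0
  col δ: 3·2 + 2·-2 + 3·0 + 2·-1 = 0
  col ε: 3·2 + 2·0 + 3·-2 + 2·0 = 0
  col ζ: 3·0 + 2·3 + 3·-4 + 2·3 = 0

y = (p0:3, p1:2, p2:3, p3:2)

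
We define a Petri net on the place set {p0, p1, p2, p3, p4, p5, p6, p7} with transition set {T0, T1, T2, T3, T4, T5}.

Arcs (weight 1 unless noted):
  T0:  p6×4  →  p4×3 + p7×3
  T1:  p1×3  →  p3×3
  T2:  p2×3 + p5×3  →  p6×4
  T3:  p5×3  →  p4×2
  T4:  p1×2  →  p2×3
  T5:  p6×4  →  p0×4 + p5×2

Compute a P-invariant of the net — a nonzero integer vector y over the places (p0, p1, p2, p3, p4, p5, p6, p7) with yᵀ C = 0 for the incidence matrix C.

y = (p0:5, p1:6, p2:4, p3:6, p4:12, p5:8, p6:9, p7:0)

Incidence matrix C (rows=places, cols=transitions):
       T0   T1   T2   T3   T4   T5
   p0   0    0    0    0    0    4
   p1   0   -3    0    0   -2    0
   p2   0    0   -3    0    3    0
   p3   0    3    0    0    0    0
   p4   3    0    0    2    0    0
   p5   0    0   -3   -3    0    2
   p6  -4    0    4    0    0   -4
   p7   3    0    0    0    0    0

Candidate y = [5, 6, 4, 6, 12, 8, 9, 0]; check y·C column-wise:
  col T0: 5·0 + 6·0 + 4·0 + 6·0 + 12·3 + 8·0 + 9·-4 + 0·3 = 0
  col T1: 5·0 + 6·-3 + 4·0 + 6·3 + 12·0 + 8·0 + 9·0 = 0
  col T2: 5·0 + 6·0 + 4·-3 + 6·0 + 12·0 + 8·-3 + 9·4 = 0
  col T3: 5·0 + 6·0 + 4·0 + 6·0 + 12·2 + 8·-3 + 9·0 = 0
  col T4: 5·0 + 6·-2 + 4·3 + 6·0 + 12·0 + 8·0 + 9·0 = 0
  col T5: 5·4 + 6·0 + 4·0 + 6·0 + 12·0 + 8·2 + 9·-4 = 0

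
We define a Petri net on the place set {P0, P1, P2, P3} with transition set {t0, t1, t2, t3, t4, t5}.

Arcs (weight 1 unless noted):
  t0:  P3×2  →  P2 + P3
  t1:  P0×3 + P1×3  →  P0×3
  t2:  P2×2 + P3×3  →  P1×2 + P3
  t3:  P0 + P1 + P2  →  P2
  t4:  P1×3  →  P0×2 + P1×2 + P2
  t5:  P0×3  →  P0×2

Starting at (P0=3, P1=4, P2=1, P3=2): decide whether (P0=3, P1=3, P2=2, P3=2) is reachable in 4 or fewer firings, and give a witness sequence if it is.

YES — reachable via ⟨t4, t5, t5⟩ (3 firings)

step 1: fire t4:  (P0=3, P1=4, P2=1, P3=2) → (P0=5, P1=3, P2=2, P3=2)
step 2: fire t5:  (P0=5, P1=3, P2=2, P3=2) → (P0=4, P1=3, P2=2, P3=2)
step 3: fire t5:  (P0=4, P1=3, P2=2, P3=2) → (P0=3, P1=3, P2=2, P3=2)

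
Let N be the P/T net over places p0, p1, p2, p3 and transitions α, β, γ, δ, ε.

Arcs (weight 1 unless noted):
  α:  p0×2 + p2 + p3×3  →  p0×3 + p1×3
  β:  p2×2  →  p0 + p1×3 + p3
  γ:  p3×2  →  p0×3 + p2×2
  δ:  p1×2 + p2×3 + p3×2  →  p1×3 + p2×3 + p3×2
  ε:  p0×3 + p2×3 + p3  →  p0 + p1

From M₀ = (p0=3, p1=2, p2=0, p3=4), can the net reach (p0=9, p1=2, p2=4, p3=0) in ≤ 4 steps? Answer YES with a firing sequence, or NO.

step 1: fire γ:  (p0=3, p1=2, p2=0, p3=4) → (p0=6, p1=2, p2=2, p3=2)
step 2: fire γ:  (p0=6, p1=2, p2=2, p3=2) → (p0=9, p1=2, p2=4, p3=0)

YES — reachable via ⟨γ, γ⟩ (2 firings)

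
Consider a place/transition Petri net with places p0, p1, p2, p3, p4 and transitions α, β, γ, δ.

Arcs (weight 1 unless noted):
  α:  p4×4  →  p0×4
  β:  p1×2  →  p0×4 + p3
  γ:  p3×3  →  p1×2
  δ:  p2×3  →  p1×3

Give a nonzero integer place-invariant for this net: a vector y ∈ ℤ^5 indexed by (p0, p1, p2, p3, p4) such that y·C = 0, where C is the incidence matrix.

y = (p0:1, p1:3, p2:3, p3:2, p4:1)

Incidence matrix C (rows=places, cols=transitions):
        α    β    γ    δ
   p0   4    4    0    0
   p1   0   -2    2    3
   p2   0    0    0   -3
   p3   0    1   -3    0
   p4  -4    0    0    0

Candidate y = [1, 3, 3, 2, 1]; check y·C column-wise:
  col α: 1·4 + 3·0 + 3·0 + 2·0 + 1·-4 = 0
  col β: 1·4 + 3·-2 + 3·0 + 2·1 + 1·0 = 0
  col γ: 1·0 + 3·2 + 3·0 + 2·-3 + 1·0 = 0
  col δ: 1·0 + 3·3 + 3·-3 + 2·0 + 1·0 = 0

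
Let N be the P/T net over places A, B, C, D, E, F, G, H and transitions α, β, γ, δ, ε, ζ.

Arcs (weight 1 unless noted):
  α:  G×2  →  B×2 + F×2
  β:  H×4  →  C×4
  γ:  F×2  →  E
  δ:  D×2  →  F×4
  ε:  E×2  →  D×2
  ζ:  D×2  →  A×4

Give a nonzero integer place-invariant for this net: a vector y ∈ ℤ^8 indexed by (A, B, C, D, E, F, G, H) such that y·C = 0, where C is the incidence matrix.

Incidence matrix C (rows=places, cols=transitions):
        α    β    γ    δ    ε    ζ
    A   0    0    0    0    0    4
    B   2    0    0    0    0    0
    C   0    4    0    0    0    0
    D   0    0    0   -2    2   -2
    E   0    0    1    0   -2    0
    F   2    0   -2    4    0    0
    G  -2    0    0    0    0    0
    H   0   -4    0    0    0    0

Candidate y = [1, -1, 0, 2, 2, 1, 0, 0]; check y·C column-wise:
  col α: 1·0 + -1·2 + 2·0 + 2·0 + 1·2 + 0·-2 = 0
  col β: 1·0 + -1·0 + 0·4 + 2·0 + 2·0 + 1·0 + 0·-4 = 0
  col γ: 1·0 + -1·0 + 2·0 + 2·1 + 1·-2 = 0
  col δ: 1·0 + -1·0 + 2·-2 + 2·0 + 1·4 = 0
  col ε: 1·0 + -1·0 + 2·2 + 2·-2 + 1·0 = 0
  col ζ: 1·4 + -1·0 + 2·-2 + 2·0 + 1·0 = 0

y = (A:1, B:-1, C:0, D:2, E:2, F:1, G:0, H:0)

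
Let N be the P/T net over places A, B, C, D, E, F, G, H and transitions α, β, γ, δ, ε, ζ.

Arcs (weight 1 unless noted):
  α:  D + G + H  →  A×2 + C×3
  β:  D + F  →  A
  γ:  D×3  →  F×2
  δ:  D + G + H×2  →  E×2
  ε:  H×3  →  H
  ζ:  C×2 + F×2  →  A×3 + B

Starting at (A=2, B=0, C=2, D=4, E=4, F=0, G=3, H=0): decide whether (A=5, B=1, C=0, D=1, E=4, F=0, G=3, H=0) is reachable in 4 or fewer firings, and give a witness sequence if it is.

step 1: fire γ:  (A=2, B=0, C=2, D=4, E=4, F=0, G=3, H=0) → (A=2, B=0, C=2, D=1, E=4, F=2, G=3, H=0)
step 2: fire ζ:  (A=2, B=0, C=2, D=1, E=4, F=2, G=3, H=0) → (A=5, B=1, C=0, D=1, E=4, F=0, G=3, H=0)

YES — reachable via ⟨γ, ζ⟩ (2 firings)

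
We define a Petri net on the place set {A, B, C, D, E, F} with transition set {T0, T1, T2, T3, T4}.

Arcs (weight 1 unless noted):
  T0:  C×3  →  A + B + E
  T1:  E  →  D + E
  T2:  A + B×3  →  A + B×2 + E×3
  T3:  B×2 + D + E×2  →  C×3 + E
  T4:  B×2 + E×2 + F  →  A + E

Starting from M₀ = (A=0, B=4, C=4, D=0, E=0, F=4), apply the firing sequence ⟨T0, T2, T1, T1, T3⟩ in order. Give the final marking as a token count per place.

step 1: fire T0:  (A=0, B=4, C=4, D=0, E=0, F=4) → (A=1, B=5, C=1, D=0, E=1, F=4)
step 2: fire T2:  (A=1, B=5, C=1, D=0, E=1, F=4) → (A=1, B=4, C=1, D=0, E=4, F=4)
step 3: fire T1:  (A=1, B=4, C=1, D=0, E=4, F=4) → (A=1, B=4, C=1, D=1, E=4, F=4)
step 4: fire T1:  (A=1, B=4, C=1, D=1, E=4, F=4) → (A=1, B=4, C=1, D=2, E=4, F=4)
step 5: fire T3:  (A=1, B=4, C=1, D=2, E=4, F=4) → (A=1, B=2, C=4, D=1, E=3, F=4)

(A=1, B=2, C=4, D=1, E=3, F=4)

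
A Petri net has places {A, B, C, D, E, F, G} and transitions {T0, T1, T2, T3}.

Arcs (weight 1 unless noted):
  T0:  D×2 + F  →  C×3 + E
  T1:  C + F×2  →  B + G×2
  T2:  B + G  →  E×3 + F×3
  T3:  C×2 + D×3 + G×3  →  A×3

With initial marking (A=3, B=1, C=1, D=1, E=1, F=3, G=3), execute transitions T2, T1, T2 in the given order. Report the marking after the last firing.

(A=3, B=0, C=0, D=1, E=7, F=7, G=3)

step 1: fire T2:  (A=3, B=1, C=1, D=1, E=1, F=3, G=3) → (A=3, B=0, C=1, D=1, E=4, F=6, G=2)
step 2: fire T1:  (A=3, B=0, C=1, D=1, E=4, F=6, G=2) → (A=3, B=1, C=0, D=1, E=4, F=4, G=4)
step 3: fire T2:  (A=3, B=1, C=0, D=1, E=4, F=4, G=4) → (A=3, B=0, C=0, D=1, E=7, F=7, G=3)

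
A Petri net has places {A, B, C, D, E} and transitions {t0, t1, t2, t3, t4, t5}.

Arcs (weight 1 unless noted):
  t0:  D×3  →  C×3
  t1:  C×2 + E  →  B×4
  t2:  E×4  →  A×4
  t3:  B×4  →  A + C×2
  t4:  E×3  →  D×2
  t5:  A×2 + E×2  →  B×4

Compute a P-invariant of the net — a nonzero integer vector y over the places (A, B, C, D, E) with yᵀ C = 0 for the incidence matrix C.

y = (A:2, B:2, C:3, D:3, E:2)

Incidence matrix C (rows=places, cols=transitions):
       t0   t1   t2   t3   t4   t5
    A   0    0    4    1    0   -2
    B   0    4    0   -4    0    4
    C   3   -2    0    2    0    0
    D  -3    0    0    0    2    0
    E   0   -1   -4    0   -3   -2

Candidate y = [2, 2, 3, 3, 2]; check y·C column-wise:
  col t0: 2·0 + 2·0 + 3·3 + 3·-3 + 2·0 = 0
  col t1: 2·0 + 2·4 + 3·-2 + 3·0 + 2·-1 = 0
  col t2: 2·4 + 2·0 + 3·0 + 3·0 + 2·-4 = 0
  col t3: 2·1 + 2·-4 + 3·2 + 3·0 + 2·0 = 0
  col t4: 2·0 + 2·0 + 3·0 + 3·2 + 2·-3 = 0
  col t5: 2·-2 + 2·4 + 3·0 + 3·0 + 2·-2 = 0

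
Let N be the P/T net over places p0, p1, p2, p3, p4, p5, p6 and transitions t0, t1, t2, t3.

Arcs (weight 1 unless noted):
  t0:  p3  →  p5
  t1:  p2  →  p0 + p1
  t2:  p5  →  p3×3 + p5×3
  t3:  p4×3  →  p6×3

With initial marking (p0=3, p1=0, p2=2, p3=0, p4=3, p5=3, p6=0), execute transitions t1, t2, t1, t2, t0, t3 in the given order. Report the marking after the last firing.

(p0=5, p1=2, p2=0, p3=5, p4=0, p5=8, p6=3)

step 1: fire t1:  (p0=3, p1=0, p2=2, p3=0, p4=3, p5=3, p6=0) → (p0=4, p1=1, p2=1, p3=0, p4=3, p5=3, p6=0)
step 2: fire t2:  (p0=4, p1=1, p2=1, p3=0, p4=3, p5=3, p6=0) → (p0=4, p1=1, p2=1, p3=3, p4=3, p5=5, p6=0)
step 3: fire t1:  (p0=4, p1=1, p2=1, p3=3, p4=3, p5=5, p6=0) → (p0=5, p1=2, p2=0, p3=3, p4=3, p5=5, p6=0)
step 4: fire t2:  (p0=5, p1=2, p2=0, p3=3, p4=3, p5=5, p6=0) → (p0=5, p1=2, p2=0, p3=6, p4=3, p5=7, p6=0)
step 5: fire t0:  (p0=5, p1=2, p2=0, p3=6, p4=3, p5=7, p6=0) → (p0=5, p1=2, p2=0, p3=5, p4=3, p5=8, p6=0)
step 6: fire t3:  (p0=5, p1=2, p2=0, p3=5, p4=3, p5=8, p6=0) → (p0=5, p1=2, p2=0, p3=5, p4=0, p5=8, p6=3)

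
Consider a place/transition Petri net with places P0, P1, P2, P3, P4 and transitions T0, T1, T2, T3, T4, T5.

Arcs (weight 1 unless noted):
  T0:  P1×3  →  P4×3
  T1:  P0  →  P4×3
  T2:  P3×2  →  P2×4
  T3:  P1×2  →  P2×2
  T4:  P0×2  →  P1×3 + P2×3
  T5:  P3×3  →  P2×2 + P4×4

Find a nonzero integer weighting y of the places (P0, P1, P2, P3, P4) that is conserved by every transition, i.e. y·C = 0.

Incidence matrix C (rows=places, cols=transitions):
       T0   T1   T2   T3   T4   T5
   P0   0   -1    0    0   -2    0
   P1  -3    0    0   -2    3    0
   P2   0    0    4    2    3    2
   P3   0    0   -2    0    0   -3
   P4   3    3    0    0    0    4

Candidate y = [3, 1, 1, 2, 1]; check y·C column-wise:
  col T0: 3·0 + 1·-3 + 1·0 + 2·0 + 1·3 = 0
  col T1: 3·-1 + 1·0 + 1·0 + 2·0 + 1·3 = 0
  col T2: 3·0 + 1·0 + 1·4 + 2·-2 + 1·0 = 0
  col T3: 3·0 + 1·-2 + 1·2 + 2·0 + 1·0 = 0
  col T4: 3·-2 + 1·3 + 1·3 + 2·0 + 1·0 = 0
  col T5: 3·0 + 1·0 + 1·2 + 2·-3 + 1·4 = 0

y = (P0:3, P1:1, P2:1, P3:2, P4:1)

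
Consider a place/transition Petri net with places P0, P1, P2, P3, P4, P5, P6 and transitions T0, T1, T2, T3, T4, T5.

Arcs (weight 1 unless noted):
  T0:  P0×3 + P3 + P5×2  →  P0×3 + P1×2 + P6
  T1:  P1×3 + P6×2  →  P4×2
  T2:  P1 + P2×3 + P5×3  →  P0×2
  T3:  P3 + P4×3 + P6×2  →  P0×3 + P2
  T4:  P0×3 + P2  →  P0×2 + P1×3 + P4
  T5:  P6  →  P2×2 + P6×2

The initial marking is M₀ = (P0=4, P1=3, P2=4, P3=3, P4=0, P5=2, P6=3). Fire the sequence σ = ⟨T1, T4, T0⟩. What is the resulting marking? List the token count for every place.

step 1: fire T1:  (P0=4, P1=3, P2=4, P3=3, P4=0, P5=2, P6=3) → (P0=4, P1=0, P2=4, P3=3, P4=2, P5=2, P6=1)
step 2: fire T4:  (P0=4, P1=0, P2=4, P3=3, P4=2, P5=2, P6=1) → (P0=3, P1=3, P2=3, P3=3, P4=3, P5=2, P6=1)
step 3: fire T0:  (P0=3, P1=3, P2=3, P3=3, P4=3, P5=2, P6=1) → (P0=3, P1=5, P2=3, P3=2, P4=3, P5=0, P6=2)

(P0=3, P1=5, P2=3, P3=2, P4=3, P5=0, P6=2)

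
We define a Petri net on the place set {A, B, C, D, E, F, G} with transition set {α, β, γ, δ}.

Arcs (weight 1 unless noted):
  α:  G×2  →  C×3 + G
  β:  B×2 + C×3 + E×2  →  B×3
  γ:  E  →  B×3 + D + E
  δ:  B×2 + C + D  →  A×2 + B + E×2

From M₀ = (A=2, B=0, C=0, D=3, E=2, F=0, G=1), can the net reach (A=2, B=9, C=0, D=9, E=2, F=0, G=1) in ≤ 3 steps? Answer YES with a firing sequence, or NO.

NO — not reachable within 3 firings

depth 0: 1 marking
depth 1: 2 markings reached so far
depth 2: 3 markings reached so far
depth 3: 4 markings reached so far
target is not among the 4 markings reachable within 3 steps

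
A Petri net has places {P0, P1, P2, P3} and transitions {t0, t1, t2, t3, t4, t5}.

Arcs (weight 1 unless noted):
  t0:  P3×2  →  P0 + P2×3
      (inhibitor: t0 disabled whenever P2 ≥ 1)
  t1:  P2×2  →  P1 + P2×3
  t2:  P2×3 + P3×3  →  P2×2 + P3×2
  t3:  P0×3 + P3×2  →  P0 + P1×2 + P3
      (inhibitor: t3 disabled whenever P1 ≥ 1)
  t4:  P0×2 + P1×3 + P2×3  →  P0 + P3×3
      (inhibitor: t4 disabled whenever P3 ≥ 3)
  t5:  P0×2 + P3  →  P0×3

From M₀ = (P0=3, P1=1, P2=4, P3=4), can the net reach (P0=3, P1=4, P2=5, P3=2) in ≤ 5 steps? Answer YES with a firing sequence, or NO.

step 1: fire t1:  (P0=3, P1=1, P2=4, P3=4) → (P0=3, P1=2, P2=5, P3=4)
step 2: fire t1:  (P0=3, P1=2, P2=5, P3=4) → (P0=3, P1=3, P2=6, P3=4)
step 3: fire t1:  (P0=3, P1=3, P2=6, P3=4) → (P0=3, P1=4, P2=7, P3=4)
step 4: fire t2:  (P0=3, P1=4, P2=7, P3=4) → (P0=3, P1=4, P2=6, P3=3)
step 5: fire t2:  (P0=3, P1=4, P2=6, P3=3) → (P0=3, P1=4, P2=5, P3=2)

YES — reachable via ⟨t1, t1, t1, t2, t2⟩ (5 firings)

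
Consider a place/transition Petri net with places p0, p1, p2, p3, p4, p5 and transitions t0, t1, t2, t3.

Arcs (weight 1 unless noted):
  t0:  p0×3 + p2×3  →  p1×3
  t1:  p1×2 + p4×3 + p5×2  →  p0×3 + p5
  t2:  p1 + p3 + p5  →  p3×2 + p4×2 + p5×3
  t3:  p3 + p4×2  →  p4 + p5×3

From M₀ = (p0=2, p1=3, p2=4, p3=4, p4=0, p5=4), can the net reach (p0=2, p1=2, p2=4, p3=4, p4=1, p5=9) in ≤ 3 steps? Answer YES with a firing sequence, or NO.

YES — reachable via ⟨t2, t3⟩ (2 firings)

step 1: fire t2:  (p0=2, p1=3, p2=4, p3=4, p4=0, p5=4) → (p0=2, p1=2, p2=4, p3=5, p4=2, p5=6)
step 2: fire t3:  (p0=2, p1=2, p2=4, p3=5, p4=2, p5=6) → (p0=2, p1=2, p2=4, p3=4, p4=1, p5=9)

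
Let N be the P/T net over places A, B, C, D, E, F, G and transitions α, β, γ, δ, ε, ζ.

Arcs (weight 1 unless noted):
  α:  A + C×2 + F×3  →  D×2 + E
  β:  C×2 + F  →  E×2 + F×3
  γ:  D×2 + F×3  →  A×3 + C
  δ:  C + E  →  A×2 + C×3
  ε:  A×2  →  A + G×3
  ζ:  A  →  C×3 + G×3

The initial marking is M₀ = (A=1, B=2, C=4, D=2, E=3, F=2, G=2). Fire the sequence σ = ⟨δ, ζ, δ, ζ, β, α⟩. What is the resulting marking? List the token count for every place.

step 1: fire δ:  (A=1, B=2, C=4, D=2, E=3, F=2, G=2) → (A=3, B=2, C=6, D=2, E=2, F=2, G=2)
step 2: fire ζ:  (A=3, B=2, C=6, D=2, E=2, F=2, G=2) → (A=2, B=2, C=9, D=2, E=2, F=2, G=5)
step 3: fire δ:  (A=2, B=2, C=9, D=2, E=2, F=2, G=5) → (A=4, B=2, C=11, D=2, E=1, F=2, G=5)
step 4: fire ζ:  (A=4, B=2, C=11, D=2, E=1, F=2, G=5) → (A=3, B=2, C=14, D=2, E=1, F=2, G=8)
step 5: fire β:  (A=3, B=2, C=14, D=2, E=1, F=2, G=8) → (A=3, B=2, C=12, D=2, E=3, F=4, G=8)
step 6: fire α:  (A=3, B=2, C=12, D=2, E=3, F=4, G=8) → (A=2, B=2, C=10, D=4, E=4, F=1, G=8)

(A=2, B=2, C=10, D=4, E=4, F=1, G=8)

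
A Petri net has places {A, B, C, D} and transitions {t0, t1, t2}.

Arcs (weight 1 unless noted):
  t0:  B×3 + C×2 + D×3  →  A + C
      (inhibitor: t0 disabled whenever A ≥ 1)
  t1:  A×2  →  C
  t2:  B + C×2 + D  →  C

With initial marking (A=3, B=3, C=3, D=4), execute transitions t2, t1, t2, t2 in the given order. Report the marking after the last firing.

(A=1, B=0, C=1, D=1)

step 1: fire t2:  (A=3, B=3, C=3, D=4) → (A=3, B=2, C=2, D=3)
step 2: fire t1:  (A=3, B=2, C=2, D=3) → (A=1, B=2, C=3, D=3)
step 3: fire t2:  (A=1, B=2, C=3, D=3) → (A=1, B=1, C=2, D=2)
step 4: fire t2:  (A=1, B=1, C=2, D=2) → (A=1, B=0, C=1, D=1)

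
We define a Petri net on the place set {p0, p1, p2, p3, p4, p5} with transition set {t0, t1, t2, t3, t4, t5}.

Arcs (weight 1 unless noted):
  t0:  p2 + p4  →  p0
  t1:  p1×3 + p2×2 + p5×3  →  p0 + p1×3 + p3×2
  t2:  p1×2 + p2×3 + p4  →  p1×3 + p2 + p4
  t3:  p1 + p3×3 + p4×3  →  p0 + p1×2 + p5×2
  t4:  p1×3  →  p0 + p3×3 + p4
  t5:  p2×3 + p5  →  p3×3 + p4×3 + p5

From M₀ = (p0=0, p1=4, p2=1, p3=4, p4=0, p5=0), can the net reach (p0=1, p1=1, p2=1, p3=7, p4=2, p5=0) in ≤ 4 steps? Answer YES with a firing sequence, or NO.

NO — not reachable within 4 firings

depth 0: 1 marking
depth 1: 2 markings reached so far
depth 2: 3 markings reached so far
depth 3: 3 markings reached so far
(frontier empty at depth 3; search complete)
target is not among the 3 markings reachable within 4 steps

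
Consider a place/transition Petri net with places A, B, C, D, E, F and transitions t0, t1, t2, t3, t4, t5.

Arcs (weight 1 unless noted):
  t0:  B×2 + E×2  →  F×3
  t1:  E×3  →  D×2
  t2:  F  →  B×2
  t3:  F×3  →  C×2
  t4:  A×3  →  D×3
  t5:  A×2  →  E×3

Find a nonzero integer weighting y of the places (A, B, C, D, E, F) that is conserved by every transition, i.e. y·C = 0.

y = (A:3, B:1, C:3, D:3, E:2, F:2)

Incidence matrix C (rows=places, cols=transitions):
       t0   t1   t2   t3   t4   t5
    A   0    0    0    0   -3   -2
    B  -2    0    2    0    0    0
    C   0    0    0    2    0    0
    D   0    2    0    0    3    0
    E  -2   -3    0    0    0    3
    F   3    0   -1   -3    0    0

Candidate y = [3, 1, 3, 3, 2, 2]; check y·C column-wise:
  col t0: 3·0 + 1·-2 + 3·0 + 3·0 + 2·-2 + 2·3 = 0
  col t1: 3·0 + 1·0 + 3·0 + 3·2 + 2·-3 + 2·0 = 0
  col t2: 3·0 + 1·2 + 3·0 + 3·0 + 2·0 + 2·-1 = 0
  col t3: 3·0 + 1·0 + 3·2 + 3·0 + 2·0 + 2·-3 = 0
  col t4: 3·-3 + 1·0 + 3·0 + 3·3 + 2·0 + 2·0 = 0
  col t5: 3·-2 + 1·0 + 3·0 + 3·0 + 2·3 + 2·0 = 0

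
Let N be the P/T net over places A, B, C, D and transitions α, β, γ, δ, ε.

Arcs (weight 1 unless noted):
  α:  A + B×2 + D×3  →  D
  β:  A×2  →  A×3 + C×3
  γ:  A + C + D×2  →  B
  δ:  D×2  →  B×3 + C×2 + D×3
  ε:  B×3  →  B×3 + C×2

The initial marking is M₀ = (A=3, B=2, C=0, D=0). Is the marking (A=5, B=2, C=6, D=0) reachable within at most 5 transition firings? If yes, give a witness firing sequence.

step 1: fire β:  (A=3, B=2, C=0, D=0) → (A=4, B=2, C=3, D=0)
step 2: fire β:  (A=4, B=2, C=3, D=0) → (A=5, B=2, C=6, D=0)

YES — reachable via ⟨β, β⟩ (2 firings)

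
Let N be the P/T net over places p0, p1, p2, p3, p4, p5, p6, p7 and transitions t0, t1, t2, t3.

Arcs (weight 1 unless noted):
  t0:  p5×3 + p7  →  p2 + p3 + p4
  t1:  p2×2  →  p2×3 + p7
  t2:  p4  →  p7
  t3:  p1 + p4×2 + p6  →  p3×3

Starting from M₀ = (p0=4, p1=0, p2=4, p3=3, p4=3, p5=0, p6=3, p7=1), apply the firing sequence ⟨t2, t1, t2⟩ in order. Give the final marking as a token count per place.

step 1: fire t2:  (p0=4, p1=0, p2=4, p3=3, p4=3, p5=0, p6=3, p7=1) → (p0=4, p1=0, p2=4, p3=3, p4=2, p5=0, p6=3, p7=2)
step 2: fire t1:  (p0=4, p1=0, p2=4, p3=3, p4=2, p5=0, p6=3, p7=2) → (p0=4, p1=0, p2=5, p3=3, p4=2, p5=0, p6=3, p7=3)
step 3: fire t2:  (p0=4, p1=0, p2=5, p3=3, p4=2, p5=0, p6=3, p7=3) → (p0=4, p1=0, p2=5, p3=3, p4=1, p5=0, p6=3, p7=4)

(p0=4, p1=0, p2=5, p3=3, p4=1, p5=0, p6=3, p7=4)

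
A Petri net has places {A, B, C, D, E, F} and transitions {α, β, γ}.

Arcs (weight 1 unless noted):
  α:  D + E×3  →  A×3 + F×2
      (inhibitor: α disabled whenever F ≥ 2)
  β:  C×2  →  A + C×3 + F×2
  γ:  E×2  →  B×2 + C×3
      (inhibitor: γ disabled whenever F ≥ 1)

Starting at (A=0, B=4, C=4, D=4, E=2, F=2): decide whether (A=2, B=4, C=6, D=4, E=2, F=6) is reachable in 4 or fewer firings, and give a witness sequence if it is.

YES — reachable via ⟨β, β⟩ (2 firings)

step 1: fire β:  (A=0, B=4, C=4, D=4, E=2, F=2) → (A=1, B=4, C=5, D=4, E=2, F=4)
step 2: fire β:  (A=1, B=4, C=5, D=4, E=2, F=4) → (A=2, B=4, C=6, D=4, E=2, F=6)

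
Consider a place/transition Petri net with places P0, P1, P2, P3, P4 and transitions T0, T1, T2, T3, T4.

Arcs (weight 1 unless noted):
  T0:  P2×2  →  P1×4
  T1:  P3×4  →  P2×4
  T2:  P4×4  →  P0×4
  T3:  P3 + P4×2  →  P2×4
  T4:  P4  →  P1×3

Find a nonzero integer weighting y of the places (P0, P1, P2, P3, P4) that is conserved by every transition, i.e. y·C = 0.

y = (P0:3, P1:1, P2:2, P3:2, P4:3)

Incidence matrix C (rows=places, cols=transitions):
       T0   T1   T2   T3   T4
   P0   0    0    4    0    0
   P1   4    0    0    0    3
   P2  -2    4    0    4    0
   P3   0   -4    0   -1    0
   P4   0    0   -4   -2   -1

Candidate y = [3, 1, 2, 2, 3]; check y·C column-wise:
  col T0: 3·0 + 1·4 + 2·-2 + 2·0 + 3·0 = 0
  col T1: 3·0 + 1·0 + 2·4 + 2·-4 + 3·0 = 0
  col T2: 3·4 + 1·0 + 2·0 + 2·0 + 3·-4 = 0
  col T3: 3·0 + 1·0 + 2·4 + 2·-1 + 3·-2 = 0
  col T4: 3·0 + 1·3 + 2·0 + 2·0 + 3·-1 = 0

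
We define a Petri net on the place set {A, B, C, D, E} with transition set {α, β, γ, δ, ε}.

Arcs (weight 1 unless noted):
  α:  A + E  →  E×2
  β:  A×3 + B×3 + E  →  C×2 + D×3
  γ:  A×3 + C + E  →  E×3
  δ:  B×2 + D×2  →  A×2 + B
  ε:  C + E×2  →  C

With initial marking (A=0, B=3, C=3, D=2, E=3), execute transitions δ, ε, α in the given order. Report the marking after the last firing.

(A=1, B=2, C=3, D=0, E=2)

step 1: fire δ:  (A=0, B=3, C=3, D=2, E=3) → (A=2, B=2, C=3, D=0, E=3)
step 2: fire ε:  (A=2, B=2, C=3, D=0, E=3) → (A=2, B=2, C=3, D=0, E=1)
step 3: fire α:  (A=2, B=2, C=3, D=0, E=1) → (A=1, B=2, C=3, D=0, E=2)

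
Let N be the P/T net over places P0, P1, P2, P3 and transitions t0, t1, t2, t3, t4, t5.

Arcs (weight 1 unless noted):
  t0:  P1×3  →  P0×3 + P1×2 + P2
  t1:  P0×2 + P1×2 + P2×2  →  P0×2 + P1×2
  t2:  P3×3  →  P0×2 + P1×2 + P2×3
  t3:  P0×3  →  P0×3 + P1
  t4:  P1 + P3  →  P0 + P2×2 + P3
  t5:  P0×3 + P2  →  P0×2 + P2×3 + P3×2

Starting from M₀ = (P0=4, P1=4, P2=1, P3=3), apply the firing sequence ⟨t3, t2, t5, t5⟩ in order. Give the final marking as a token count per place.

step 1: fire t3:  (P0=4, P1=4, P2=1, P3=3) → (P0=4, P1=5, P2=1, P3=3)
step 2: fire t2:  (P0=4, P1=5, P2=1, P3=3) → (P0=6, P1=7, P2=4, P3=0)
step 3: fire t5:  (P0=6, P1=7, P2=4, P3=0) → (P0=5, P1=7, P2=6, P3=2)
step 4: fire t5:  (P0=5, P1=7, P2=6, P3=2) → (P0=4, P1=7, P2=8, P3=4)

(P0=4, P1=7, P2=8, P3=4)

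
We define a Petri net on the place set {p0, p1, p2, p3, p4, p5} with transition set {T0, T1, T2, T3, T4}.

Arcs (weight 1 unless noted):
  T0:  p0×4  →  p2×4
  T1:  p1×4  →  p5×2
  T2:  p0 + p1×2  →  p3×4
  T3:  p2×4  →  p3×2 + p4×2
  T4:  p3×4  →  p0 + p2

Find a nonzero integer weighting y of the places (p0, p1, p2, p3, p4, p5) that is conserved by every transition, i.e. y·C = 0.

y = (p0:2, p1:1, p2:2, p3:1, p4:3, p5:2)

Incidence matrix C (rows=places, cols=transitions):
       T0   T1   T2   T3   T4
   p0  -4    0   -1    0    1
   p1   0   -4   -2    0    0
   p2   4    0    0   -4    1
   p3   0    0    4    2   -4
   p4   0    0    0    2    0
   p5   0    2    0    0    0

Candidate y = [2, 1, 2, 1, 3, 2]; check y·C column-wise:
  col T0: 2·-4 + 1·0 + 2·4 + 1·0 + 3·0 + 2·0 = 0
  col T1: 2·0 + 1·-4 + 2·0 + 1·0 + 3·0 + 2·2 = 0
  col T2: 2·-1 + 1·-2 + 2·0 + 1·4 + 3·0 + 2·0 = 0
  col T3: 2·0 + 1·0 + 2·-4 + 1·2 + 3·2 + 2·0 = 0
  col T4: 2·1 + 1·0 + 2·1 + 1·-4 + 3·0 + 2·0 = 0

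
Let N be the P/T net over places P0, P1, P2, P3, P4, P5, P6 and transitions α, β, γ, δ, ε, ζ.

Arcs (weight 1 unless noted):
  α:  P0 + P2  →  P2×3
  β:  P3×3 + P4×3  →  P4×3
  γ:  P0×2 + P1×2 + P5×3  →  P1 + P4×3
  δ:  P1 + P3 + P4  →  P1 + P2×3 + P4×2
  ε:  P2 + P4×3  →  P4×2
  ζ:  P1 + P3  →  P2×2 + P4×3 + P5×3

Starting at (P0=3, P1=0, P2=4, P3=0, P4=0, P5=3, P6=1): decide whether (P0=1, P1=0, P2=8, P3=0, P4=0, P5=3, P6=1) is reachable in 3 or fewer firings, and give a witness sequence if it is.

step 1: fire α:  (P0=3, P1=0, P2=4, P3=0, P4=0, P5=3, P6=1) → (P0=2, P1=0, P2=6, P3=0, P4=0, P5=3, P6=1)
step 2: fire α:  (P0=2, P1=0, P2=6, P3=0, P4=0, P5=3, P6=1) → (P0=1, P1=0, P2=8, P3=0, P4=0, P5=3, P6=1)

YES — reachable via ⟨α, α⟩ (2 firings)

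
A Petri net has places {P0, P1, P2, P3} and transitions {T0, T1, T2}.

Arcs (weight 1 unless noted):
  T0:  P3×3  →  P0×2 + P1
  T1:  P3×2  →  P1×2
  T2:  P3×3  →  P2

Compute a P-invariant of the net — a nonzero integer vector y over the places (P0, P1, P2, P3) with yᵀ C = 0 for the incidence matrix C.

Incidence matrix C (rows=places, cols=transitions):
       T0   T1   T2
   P0   2    0    0
   P1   1    2    0
   P2   0    0    1
   P3  -3   -2   -3

Candidate y = [1, 1, 3, 1]; check y·C column-wise:
  col T0: 1·2 + 1·1 + 3·0 + 1·-3 = 0
  col T1: 1·0 + 1·2 + 3·0 + 1·-2 = 0
  col T2: 1·0 + 1·0 + 3·1 + 1·-3 = 0

y = (P0:1, P1:1, P2:3, P3:1)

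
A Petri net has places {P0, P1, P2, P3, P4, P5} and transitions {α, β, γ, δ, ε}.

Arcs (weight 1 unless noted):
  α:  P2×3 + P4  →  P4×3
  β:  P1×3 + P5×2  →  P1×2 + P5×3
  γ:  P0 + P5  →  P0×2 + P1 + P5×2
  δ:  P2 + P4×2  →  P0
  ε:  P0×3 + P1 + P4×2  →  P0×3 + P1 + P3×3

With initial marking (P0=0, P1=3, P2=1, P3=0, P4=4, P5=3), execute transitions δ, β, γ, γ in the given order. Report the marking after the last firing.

(P0=3, P1=4, P2=0, P3=0, P4=2, P5=6)

step 1: fire δ:  (P0=0, P1=3, P2=1, P3=0, P4=4, P5=3) → (P0=1, P1=3, P2=0, P3=0, P4=2, P5=3)
step 2: fire β:  (P0=1, P1=3, P2=0, P3=0, P4=2, P5=3) → (P0=1, P1=2, P2=0, P3=0, P4=2, P5=4)
step 3: fire γ:  (P0=1, P1=2, P2=0, P3=0, P4=2, P5=4) → (P0=2, P1=3, P2=0, P3=0, P4=2, P5=5)
step 4: fire γ:  (P0=2, P1=3, P2=0, P3=0, P4=2, P5=5) → (P0=3, P1=4, P2=0, P3=0, P4=2, P5=6)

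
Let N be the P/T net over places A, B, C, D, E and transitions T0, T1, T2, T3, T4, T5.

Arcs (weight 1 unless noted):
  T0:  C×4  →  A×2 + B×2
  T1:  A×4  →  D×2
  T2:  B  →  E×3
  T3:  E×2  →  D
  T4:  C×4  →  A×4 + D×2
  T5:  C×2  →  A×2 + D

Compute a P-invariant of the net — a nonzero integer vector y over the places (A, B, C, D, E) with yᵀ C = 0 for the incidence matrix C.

y = (A:1, B:3, C:2, D:2, E:1)

Incidence matrix C (rows=places, cols=transitions):
       T0   T1   T2   T3   T4   T5
    A   2   -4    0    0    4    2
    B   2    0   -1    0    0    0
    C  -4    0    0    0   -4   -2
    D   0    2    0    1    2    1
    E   0    0    3   -2    0    0

Candidate y = [1, 3, 2, 2, 1]; check y·C column-wise:
  col T0: 1·2 + 3·2 + 2·-4 + 2·0 + 1·0 = 0
  col T1: 1·-4 + 3·0 + 2·0 + 2·2 + 1·0 = 0
  col T2: 1·0 + 3·-1 + 2·0 + 2·0 + 1·3 = 0
  col T3: 1·0 + 3·0 + 2·0 + 2·1 + 1·-2 = 0
  col T4: 1·4 + 3·0 + 2·-4 + 2·2 + 1·0 = 0
  col T5: 1·2 + 3·0 + 2·-2 + 2·1 + 1·0 = 0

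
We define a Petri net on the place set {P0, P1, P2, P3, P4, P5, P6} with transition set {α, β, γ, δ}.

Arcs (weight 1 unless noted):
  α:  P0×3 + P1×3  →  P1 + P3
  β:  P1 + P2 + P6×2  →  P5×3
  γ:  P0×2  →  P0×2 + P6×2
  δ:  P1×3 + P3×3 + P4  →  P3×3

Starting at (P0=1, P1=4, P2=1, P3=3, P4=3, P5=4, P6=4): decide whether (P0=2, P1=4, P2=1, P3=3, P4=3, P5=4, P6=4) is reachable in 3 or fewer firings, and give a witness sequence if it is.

depth 0: 1 marking
depth 1: 3 markings reached so far
depth 2: 4 markings reached so far
depth 3: 4 markings reached so far
(frontier empty at depth 3; search complete)
target is not among the 4 markings reachable within 3 steps

NO — not reachable within 3 firings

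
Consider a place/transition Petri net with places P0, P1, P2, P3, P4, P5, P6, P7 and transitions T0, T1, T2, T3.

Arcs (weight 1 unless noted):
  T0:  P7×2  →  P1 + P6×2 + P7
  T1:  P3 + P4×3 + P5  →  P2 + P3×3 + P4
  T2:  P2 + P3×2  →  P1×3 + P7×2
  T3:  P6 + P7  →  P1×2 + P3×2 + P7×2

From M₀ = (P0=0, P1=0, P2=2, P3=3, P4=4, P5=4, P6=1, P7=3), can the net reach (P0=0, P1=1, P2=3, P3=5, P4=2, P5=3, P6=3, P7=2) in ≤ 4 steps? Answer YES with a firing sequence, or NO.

step 1: fire T0:  (P0=0, P1=0, P2=2, P3=3, P4=4, P5=4, P6=1, P7=3) → (P0=0, P1=1, P2=2, P3=3, P4=4, P5=4, P6=3, P7=2)
step 2: fire T1:  (P0=0, P1=1, P2=2, P3=3, P4=4, P5=4, P6=3, P7=2) → (P0=0, P1=1, P2=3, P3=5, P4=2, P5=3, P6=3, P7=2)

YES — reachable via ⟨T0, T1⟩ (2 firings)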